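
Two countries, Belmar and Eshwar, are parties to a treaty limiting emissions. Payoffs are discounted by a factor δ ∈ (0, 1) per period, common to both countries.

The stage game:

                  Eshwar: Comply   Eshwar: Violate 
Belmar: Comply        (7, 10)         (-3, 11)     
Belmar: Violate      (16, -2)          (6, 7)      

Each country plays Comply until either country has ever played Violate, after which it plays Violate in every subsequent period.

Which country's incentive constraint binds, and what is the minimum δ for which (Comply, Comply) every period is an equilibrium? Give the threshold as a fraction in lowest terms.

Belmar; δ ≥ 9/10

For Belmar: deviation gain 16−7 = 9, per-period punishment loss 7−6 = 1. IC gives δ ≥ 9/10.
For Eshwar: gain 1, loss 3 per period, so δ ≥ 1/4.
The tighter constraint is Belmar's, so cooperation needs δ ≥ 9/10.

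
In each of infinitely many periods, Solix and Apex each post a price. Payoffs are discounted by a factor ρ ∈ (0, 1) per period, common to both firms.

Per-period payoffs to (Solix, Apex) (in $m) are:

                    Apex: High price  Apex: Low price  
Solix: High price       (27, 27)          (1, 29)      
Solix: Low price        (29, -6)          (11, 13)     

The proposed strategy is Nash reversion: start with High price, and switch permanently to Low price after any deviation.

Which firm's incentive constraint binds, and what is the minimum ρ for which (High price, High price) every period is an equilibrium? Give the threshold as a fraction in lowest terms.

Solix's threshold: (29−27)/(29−11) = 1/9.
Apex's threshold: (29−27)/(29−13) = 1/8.
1/9 < 1/8, so Apex binds and ρ* = 1/8.

Apex; ρ ≥ 1/8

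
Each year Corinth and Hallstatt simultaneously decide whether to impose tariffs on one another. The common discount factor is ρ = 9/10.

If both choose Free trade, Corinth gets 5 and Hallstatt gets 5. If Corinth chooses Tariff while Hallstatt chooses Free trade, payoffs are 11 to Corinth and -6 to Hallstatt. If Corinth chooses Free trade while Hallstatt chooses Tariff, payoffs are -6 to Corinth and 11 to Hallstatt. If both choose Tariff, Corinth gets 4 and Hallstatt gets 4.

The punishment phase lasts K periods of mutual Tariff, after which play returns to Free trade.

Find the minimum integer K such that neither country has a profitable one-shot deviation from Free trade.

11

IC: ρ(1−ρ^K)/(1−ρ) ≥ (11−5)/(5−4) = 6.
With ρ = 9/10: need 1 − ρ^K ≥ 6·(1−9/10)/(9/10), i.e. ρ^K ≤ 0.3333.
Since (9/10)^10 = 0.3487 and (9/10)^11 = 0.3138, the smallest such K is 11.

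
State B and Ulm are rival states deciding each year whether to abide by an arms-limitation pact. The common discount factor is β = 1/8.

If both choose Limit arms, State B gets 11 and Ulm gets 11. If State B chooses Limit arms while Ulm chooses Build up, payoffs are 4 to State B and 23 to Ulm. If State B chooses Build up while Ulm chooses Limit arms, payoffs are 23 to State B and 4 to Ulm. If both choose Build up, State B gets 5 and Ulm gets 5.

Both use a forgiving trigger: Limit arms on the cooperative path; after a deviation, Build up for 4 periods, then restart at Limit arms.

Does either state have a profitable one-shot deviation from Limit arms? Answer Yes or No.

IC: β+…+β^4 ≥ (23−11)/(11−5) = 2.
At β = 1/8: partial sum = 0.1428 < 2.0000. Cooperation not sustainable.

Yes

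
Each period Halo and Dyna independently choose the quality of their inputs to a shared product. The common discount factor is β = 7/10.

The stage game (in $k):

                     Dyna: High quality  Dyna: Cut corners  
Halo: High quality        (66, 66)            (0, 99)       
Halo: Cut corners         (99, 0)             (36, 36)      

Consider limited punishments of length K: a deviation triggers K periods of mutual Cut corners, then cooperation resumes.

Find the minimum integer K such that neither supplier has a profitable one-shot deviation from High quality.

2

No profitable deviation requires (66−36)(β+…+β^K) ≥ 99−66, i.e. β+…+β^K ≥ 11/10 ≈ 1.1000.
With β = 7/10, the partial sums are K=1: 0.7000, K=2: 1.1900.
K = 2 is the first length at which the sum reaches 1.1000.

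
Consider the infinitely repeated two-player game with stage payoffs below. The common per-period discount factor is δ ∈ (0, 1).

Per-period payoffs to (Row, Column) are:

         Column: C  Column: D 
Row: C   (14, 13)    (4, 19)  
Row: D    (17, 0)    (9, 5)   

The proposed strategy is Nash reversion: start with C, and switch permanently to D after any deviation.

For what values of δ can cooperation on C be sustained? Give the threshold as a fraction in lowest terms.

Row's threshold: (17−14)/(17−9) = 3/8.
Column's threshold: (19−13)/(19−5) = 3/7.
3/8 < 3/7, so Column binds and δ* = 3/7.

3/7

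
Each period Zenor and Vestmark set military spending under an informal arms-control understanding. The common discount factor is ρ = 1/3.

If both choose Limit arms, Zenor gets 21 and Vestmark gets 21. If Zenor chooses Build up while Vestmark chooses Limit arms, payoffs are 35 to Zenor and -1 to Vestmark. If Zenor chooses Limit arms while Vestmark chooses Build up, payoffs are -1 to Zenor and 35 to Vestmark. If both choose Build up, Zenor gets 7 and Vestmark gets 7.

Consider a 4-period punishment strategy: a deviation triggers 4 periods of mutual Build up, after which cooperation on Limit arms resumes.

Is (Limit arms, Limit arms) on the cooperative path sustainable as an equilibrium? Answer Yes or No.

IC: ρ+…+ρ^4 ≥ (35−21)/(21−7) = 1.
At ρ = 1/3: partial sum = 0.4938 < 1.0000. Cooperation not sustainable.

No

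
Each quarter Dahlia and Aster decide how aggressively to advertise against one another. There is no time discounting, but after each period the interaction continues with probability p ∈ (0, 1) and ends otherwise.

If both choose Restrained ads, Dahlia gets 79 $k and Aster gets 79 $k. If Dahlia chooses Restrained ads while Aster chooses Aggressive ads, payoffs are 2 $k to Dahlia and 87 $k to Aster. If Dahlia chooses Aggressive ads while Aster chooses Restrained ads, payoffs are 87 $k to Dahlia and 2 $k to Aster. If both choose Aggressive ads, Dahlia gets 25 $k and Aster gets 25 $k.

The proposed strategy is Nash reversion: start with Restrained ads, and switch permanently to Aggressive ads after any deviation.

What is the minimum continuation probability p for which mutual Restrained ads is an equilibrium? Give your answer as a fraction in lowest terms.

Expected cooperation value is 79 + p·79 + p²·79 + … = 79/(1−p); deviation gives 87 + p·25/(1−p).
79 ≥ 87(1−p) + 25p ⇒ 62p ≥ 8 ⇒ p ≥ 8/62 = 4/31.

4/31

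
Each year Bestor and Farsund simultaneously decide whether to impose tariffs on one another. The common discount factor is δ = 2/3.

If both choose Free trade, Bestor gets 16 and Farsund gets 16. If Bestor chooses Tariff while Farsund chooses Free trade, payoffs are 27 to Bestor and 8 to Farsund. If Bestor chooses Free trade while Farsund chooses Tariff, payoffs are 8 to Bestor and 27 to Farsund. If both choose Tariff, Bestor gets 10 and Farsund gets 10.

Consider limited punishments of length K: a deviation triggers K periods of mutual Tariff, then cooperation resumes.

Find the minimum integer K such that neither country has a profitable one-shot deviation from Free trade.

No profitable deviation requires (16−10)(δ+…+δ^K) ≥ 27−16, i.e. δ+…+δ^K ≥ 11/6 ≈ 1.8333.
With δ = 2/3, the partial sums are K=1: 0.6667, K=2: 1.1111, …, K=5: 1.7366, K=6: 1.8244, K=7: 1.8829.
K = 7 is the first length at which the sum reaches 1.8333.

7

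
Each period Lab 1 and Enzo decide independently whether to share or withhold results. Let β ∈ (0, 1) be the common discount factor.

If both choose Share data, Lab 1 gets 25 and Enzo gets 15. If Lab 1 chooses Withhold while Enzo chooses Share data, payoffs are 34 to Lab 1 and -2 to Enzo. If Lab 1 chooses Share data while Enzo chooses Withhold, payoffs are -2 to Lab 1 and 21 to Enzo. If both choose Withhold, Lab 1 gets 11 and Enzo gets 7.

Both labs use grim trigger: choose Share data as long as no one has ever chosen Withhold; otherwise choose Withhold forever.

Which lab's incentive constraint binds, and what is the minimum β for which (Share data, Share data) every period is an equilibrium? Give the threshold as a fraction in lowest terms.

Enzo; β ≥ 3/7

Lab 1's threshold: (34−25)/(34−11) = 9/23.
Enzo's threshold: (21−15)/(21−7) = 3/7.
9/23 < 3/7, so Enzo binds and β* = 3/7.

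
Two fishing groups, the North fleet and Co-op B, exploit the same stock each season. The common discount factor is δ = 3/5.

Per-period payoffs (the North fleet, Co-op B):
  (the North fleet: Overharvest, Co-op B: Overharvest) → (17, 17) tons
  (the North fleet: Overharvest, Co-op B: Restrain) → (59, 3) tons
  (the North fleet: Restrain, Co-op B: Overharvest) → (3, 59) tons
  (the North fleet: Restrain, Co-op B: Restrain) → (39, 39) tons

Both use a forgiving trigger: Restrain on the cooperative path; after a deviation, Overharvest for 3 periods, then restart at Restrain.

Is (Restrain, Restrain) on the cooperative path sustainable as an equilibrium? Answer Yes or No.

Yes

IC: δ+…+δ^3 ≥ (59−39)/(39−17) = 10/11.
At δ = 3/5: partial sum = 1.1760 ≥ 0.9091. Cooperation sustainable.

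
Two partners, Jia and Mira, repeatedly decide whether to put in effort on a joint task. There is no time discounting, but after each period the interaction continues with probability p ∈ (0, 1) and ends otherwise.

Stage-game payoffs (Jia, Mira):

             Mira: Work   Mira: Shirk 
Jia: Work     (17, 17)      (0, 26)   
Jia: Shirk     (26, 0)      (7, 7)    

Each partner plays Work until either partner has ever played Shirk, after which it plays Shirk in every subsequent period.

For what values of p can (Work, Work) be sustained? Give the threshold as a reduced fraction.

9/19

Expected cooperation value is 17 + p·17 + p²·17 + … = 17/(1−p); deviation gives 26 + p·7/(1−p).
17 ≥ 26(1−p) + 7p ⇒ 19p ≥ 9 ⇒ p ≥ 9/19.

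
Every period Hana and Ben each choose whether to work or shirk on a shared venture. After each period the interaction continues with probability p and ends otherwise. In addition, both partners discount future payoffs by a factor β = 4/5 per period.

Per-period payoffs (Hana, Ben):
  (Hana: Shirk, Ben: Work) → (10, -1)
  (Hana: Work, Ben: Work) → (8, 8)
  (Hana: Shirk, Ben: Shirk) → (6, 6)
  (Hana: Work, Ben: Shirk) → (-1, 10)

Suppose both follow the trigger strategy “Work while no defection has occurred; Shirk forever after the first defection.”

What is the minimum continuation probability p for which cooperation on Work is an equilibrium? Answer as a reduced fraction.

5/8

With continuation probability p and discount β, the effective per-period discount factor is βp.
Grim-trigger IC: βp ≥ (10−8)/(10−6) = 1/2.
So p ≥ (1/2)/(4/5) = 5/8.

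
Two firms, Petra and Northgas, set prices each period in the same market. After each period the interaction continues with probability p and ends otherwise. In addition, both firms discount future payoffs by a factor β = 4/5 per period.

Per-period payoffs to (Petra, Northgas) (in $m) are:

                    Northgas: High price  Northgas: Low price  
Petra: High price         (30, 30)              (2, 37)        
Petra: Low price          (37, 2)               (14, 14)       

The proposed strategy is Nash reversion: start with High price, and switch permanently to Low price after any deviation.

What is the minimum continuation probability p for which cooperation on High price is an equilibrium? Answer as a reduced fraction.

Expected continuation weight on next period's payoff is β·p = 4/5·p, which plays the role of the discount factor.
Cooperation requires 4/5·p ≥ (37−30)/(37−14) = 7/23, hence p ≥ 35/92.

35/92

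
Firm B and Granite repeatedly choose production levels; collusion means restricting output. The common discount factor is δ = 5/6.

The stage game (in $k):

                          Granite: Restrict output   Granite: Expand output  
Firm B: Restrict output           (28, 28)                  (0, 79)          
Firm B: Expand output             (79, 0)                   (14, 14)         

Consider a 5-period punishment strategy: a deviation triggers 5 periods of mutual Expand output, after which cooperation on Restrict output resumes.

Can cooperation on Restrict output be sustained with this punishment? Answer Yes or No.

A one-shot deviation gives 79 now, then 14 for 5 periods, then back to 28.
Gain from deviating: (79−28) today; loss: (28−14) in each of the next 5 periods.
No-deviation condition: (28−14)(δ+…+δ^5) ≥ 79−28, i.e. δ+…+δ^5 ≥ 51/14.
At δ = 5/6: δ+…+δ^5 = 2.9906 < 3.6429.
So cooperation is not sustainable.

No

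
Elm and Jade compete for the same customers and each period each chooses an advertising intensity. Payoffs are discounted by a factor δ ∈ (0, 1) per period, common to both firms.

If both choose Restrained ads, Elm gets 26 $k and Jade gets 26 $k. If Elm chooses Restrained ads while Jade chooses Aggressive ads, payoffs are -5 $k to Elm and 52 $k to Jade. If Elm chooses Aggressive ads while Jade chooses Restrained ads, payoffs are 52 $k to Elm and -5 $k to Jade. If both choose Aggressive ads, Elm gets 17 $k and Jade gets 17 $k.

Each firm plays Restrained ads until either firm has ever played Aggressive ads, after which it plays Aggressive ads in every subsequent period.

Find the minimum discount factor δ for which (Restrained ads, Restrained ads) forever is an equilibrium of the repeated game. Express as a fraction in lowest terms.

26/35

Under grim trigger the critical discount factor is (T−C)/(T−P) with T = 52, C = 26, P = 17.
δ* = (52−26)/(52−17) = 26/35.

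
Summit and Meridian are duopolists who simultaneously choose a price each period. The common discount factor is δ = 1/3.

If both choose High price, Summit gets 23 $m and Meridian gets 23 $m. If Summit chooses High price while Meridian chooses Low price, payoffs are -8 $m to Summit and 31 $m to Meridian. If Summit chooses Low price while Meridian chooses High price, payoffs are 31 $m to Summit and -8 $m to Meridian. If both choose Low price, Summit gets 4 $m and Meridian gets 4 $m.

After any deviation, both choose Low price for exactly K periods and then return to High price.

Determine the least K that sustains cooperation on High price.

2

No profitable deviation requires (23−4)(δ+…+δ^K) ≥ 31−23, i.e. δ+…+δ^K ≥ 8/19 ≈ 0.4211.
With δ = 1/3, the partial sums are K=1: 0.3333, K=2: 0.4444.
K = 2 is the first length at which the sum reaches 0.4211.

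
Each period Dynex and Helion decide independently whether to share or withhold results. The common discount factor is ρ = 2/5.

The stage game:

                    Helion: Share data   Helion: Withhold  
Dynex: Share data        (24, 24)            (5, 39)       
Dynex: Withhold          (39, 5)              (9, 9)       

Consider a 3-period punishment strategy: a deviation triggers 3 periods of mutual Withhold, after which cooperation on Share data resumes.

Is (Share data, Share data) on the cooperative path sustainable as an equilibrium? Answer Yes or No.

A one-shot deviation gives 39 now, then 9 for 3 periods, then back to 24.
Gain from deviating: (39−24) today; loss: (24−9) in each of the next 3 periods.
No-deviation condition: (24−9)(ρ+…+ρ^3) ≥ 39−24, i.e. ρ+…+ρ^3 ≥ 1.
At ρ = 2/5: ρ+…+ρ^3 = 0.6240 < 1.0000.
So cooperation is not sustainable.

No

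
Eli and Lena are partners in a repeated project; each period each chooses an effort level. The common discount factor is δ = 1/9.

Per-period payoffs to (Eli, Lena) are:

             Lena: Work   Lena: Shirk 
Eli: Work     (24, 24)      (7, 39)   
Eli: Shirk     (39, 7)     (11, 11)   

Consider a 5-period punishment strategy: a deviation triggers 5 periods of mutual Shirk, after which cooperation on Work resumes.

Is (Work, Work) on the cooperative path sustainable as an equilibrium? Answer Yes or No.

A one-shot deviation gives 39 now, then 11 for 5 periods, then back to 24.
Gain from deviating: (39−24) today; loss: (24−11) in each of the next 5 periods.
No-deviation condition: (24−11)(δ+…+δ^5) ≥ 39−24, i.e. δ+…+δ^5 ≥ 15/13.
At δ = 1/9: δ+…+δ^5 = 0.1250 < 1.1538.
So cooperation is not sustainable.

No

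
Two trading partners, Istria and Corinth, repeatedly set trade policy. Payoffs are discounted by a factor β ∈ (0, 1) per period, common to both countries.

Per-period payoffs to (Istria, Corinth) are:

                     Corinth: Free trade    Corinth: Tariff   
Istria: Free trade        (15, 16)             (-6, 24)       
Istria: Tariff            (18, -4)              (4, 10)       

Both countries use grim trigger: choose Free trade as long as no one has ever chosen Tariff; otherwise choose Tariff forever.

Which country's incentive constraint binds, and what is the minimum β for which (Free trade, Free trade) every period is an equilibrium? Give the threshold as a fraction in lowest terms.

For Istria: deviation gain 18−15 = 3, per-period punishment loss 15−4 = 11. IC gives β ≥ 3/14.
For Corinth: gain 8, loss 6 per period, so β ≥ 8/14 = 4/7.
The tighter constraint is Corinth's, so cooperation needs β ≥ 4/7.

Corinth; β ≥ 4/7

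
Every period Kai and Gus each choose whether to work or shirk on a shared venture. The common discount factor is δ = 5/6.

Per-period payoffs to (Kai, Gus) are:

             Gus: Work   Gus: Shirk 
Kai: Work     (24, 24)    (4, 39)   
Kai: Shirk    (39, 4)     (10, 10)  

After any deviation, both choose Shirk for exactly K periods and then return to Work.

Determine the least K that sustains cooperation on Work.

2

Need Σ_{k=1}^{K} δ^k ≥ (39−24)/(24−10) = 1.0714 at δ = 5/6.
At K = 1 the sum is 0.8333 < 1.0714; at K = 2 it is 1.5278 ≥ 1.0714.
So the minimum punishment length is K = 2.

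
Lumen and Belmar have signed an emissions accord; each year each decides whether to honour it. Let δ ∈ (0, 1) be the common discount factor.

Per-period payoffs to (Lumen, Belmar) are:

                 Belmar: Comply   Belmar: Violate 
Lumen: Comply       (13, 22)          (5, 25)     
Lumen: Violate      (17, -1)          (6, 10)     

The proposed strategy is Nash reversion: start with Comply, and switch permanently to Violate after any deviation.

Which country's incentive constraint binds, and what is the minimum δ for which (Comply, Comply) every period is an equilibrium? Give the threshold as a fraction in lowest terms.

Lumen; δ ≥ 4/11

Lumen: cooperation gives 13 each period; deviation gives 17 once then 6 forever.
  13/(1−δ) ≥ 17 + 6δ/(1−δ) ⇒ δ ≥ 4/11.
Belmar: cooperation gives 22 each period; deviation gives 25 once then 10 forever.
  δ ≥ 3/15 = 1/5.
Both must hold, so the binding constraint is Lumen's: δ ≥ 4/11.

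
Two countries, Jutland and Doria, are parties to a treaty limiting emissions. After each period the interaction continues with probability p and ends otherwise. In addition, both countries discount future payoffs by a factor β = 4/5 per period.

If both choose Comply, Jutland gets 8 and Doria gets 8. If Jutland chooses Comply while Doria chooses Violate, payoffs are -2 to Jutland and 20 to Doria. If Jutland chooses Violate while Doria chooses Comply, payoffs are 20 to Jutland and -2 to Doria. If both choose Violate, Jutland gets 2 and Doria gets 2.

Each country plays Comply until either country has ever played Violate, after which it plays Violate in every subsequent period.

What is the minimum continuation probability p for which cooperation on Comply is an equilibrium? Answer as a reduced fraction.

5/6

Expected continuation weight on next period's payoff is β·p = 4/5·p, which plays the role of the discount factor.
Cooperation requires 4/5·p ≥ (20−8)/(20−2) = 2/3, hence p ≥ 5/6.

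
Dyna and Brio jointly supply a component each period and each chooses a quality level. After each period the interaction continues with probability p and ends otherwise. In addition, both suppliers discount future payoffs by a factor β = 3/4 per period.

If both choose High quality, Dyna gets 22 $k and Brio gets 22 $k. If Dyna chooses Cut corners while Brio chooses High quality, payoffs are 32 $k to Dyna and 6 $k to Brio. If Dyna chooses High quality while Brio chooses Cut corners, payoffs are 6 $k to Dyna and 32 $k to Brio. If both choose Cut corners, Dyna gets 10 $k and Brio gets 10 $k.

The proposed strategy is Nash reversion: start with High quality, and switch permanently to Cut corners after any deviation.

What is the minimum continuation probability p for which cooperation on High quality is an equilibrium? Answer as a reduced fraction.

20/33

Expected continuation weight on next period's payoff is β·p = 3/4·p, which plays the role of the discount factor.
Cooperation requires 3/4·p ≥ (32−22)/(32−10) = 5/11, hence p ≥ 20/33.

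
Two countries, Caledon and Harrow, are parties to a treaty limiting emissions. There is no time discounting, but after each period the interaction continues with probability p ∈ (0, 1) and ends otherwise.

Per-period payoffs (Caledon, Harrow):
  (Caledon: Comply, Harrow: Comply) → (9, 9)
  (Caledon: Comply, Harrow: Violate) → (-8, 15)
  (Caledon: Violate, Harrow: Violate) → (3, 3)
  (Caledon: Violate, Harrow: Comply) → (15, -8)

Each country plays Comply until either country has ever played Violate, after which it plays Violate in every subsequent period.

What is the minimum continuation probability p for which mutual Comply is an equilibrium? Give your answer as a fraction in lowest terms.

With no time discounting, the continuation probability p plays the role of the discount factor.
Grim-trigger IC: 9/(1−p) ≥ 15 + 3p/(1−p) ⇒ p ≥ (15−9)/(15−3) = 1/2.

1/2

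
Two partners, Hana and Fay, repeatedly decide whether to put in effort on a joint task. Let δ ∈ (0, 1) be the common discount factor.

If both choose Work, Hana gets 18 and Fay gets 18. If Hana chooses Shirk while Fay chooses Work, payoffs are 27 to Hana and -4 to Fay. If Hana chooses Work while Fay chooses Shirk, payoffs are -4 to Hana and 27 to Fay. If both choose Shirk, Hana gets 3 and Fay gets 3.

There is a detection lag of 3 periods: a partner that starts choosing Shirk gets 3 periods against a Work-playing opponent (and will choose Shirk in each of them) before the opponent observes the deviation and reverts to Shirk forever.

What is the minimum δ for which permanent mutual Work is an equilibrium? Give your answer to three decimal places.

0.721

A deviator earns 27 for 3 periods, then 3 forever; cooperating earns 18 forever. Multiplying the IC by (1−δ):
18 ≥ 27(1−δ^3) + 3δ^3, so 24·δ^3 ≥ 9 and δ^3 ≥ 3/8.
δ ≥ (3/8)^(1/3) ≈ 0.721.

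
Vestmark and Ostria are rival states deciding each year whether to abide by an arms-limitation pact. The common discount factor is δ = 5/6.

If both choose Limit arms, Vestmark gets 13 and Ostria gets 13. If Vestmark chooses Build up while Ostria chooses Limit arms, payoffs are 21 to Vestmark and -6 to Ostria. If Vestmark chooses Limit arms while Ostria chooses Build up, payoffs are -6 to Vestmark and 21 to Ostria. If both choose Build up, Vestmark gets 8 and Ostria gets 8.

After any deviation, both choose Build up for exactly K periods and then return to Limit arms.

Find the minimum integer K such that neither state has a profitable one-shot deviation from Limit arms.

3

No profitable deviation requires (13−8)(δ+…+δ^K) ≥ 21−13, i.e. δ+…+δ^K ≥ 8/5 ≈ 1.6000.
With δ = 5/6, the partial sums are K=1: 0.8333, K=2: 1.5278, K=3: 2.1065.
K = 3 is the first length at which the sum reaches 1.6000.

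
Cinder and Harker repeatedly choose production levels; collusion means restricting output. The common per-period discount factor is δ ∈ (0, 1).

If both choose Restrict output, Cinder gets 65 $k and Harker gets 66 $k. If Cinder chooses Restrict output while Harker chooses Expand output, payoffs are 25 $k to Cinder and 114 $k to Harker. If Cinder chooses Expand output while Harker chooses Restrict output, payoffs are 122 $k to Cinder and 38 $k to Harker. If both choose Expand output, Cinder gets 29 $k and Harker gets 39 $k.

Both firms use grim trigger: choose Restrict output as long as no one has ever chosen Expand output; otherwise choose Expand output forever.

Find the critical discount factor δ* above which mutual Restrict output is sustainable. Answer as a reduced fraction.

Cinder's threshold: (122−65)/(122−29) = 19/31.
Harker's threshold: (114−66)/(114−39) = 16/25.
19/31 < 16/25, so Harker binds and δ* = 16/25.

16/25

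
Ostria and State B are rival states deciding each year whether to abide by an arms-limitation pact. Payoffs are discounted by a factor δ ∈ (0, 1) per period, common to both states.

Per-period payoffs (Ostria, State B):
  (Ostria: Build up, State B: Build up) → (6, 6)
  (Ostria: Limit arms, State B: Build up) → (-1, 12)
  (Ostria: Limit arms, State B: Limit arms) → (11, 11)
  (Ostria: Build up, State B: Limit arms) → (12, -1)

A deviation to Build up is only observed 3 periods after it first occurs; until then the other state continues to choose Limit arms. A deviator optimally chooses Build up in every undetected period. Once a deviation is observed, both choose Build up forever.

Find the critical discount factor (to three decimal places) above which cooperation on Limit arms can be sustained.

The best deviation is to choose Build up for all 3 undetected periods, earning 12 each, then 6 forever once detected.
Deviation value: 12(1−δ^3)/(1−δ) + 6δ^3/(1−δ); cooperation value: 11/(1−δ).
IC: 11 ≥ 12(1−δ^3) + 6δ^3 = 12 − 6δ^3.
So δ^3 ≥ 1/6, giving δ ≥ (1/6)^(1/3) ≈ 0.550.

0.550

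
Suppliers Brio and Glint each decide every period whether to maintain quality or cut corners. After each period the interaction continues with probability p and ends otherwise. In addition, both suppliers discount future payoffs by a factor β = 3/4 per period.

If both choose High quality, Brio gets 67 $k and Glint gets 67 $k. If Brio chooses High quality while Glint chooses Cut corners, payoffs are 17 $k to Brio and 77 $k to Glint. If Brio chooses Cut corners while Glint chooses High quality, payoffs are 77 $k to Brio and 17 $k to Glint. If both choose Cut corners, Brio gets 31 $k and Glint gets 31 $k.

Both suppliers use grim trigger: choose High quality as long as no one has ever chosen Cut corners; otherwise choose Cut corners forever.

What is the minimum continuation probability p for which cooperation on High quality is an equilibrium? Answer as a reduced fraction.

Expected continuation weight on next period's payoff is β·p = 3/4·p, which plays the role of the discount factor.
Cooperation requires 3/4·p ≥ (77−67)/(77−31) = 5/23, hence p ≥ 20/69.

20/69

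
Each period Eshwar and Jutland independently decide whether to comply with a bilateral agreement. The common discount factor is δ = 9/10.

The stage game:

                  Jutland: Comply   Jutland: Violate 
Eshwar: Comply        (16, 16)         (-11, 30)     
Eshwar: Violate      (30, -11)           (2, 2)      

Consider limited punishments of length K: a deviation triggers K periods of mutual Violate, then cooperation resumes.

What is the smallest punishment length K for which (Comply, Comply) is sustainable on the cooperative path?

2

Need Σ_{k=1}^{K} δ^k ≥ (30−16)/(16−2) = 1.0000 at δ = 9/10.
At K = 1 the sum is 0.9000 < 1.0000; at K = 2 it is 1.7100 ≥ 1.0000.
So the minimum punishment length is K = 2.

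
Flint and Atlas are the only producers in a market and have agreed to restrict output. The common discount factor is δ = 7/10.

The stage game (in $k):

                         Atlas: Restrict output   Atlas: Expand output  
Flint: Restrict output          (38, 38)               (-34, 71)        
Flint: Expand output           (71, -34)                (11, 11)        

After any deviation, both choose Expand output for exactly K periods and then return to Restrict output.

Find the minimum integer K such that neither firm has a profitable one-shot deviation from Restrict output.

3

Need Σ_{k=1}^{K} δ^k ≥ (71−38)/(38−11) = 1.2222 at δ = 7/10.
At K = 2 the sum is 1.1900 < 1.2222; at K = 3 it is 1.5330 ≥ 1.2222.
So the minimum punishment length is K = 3.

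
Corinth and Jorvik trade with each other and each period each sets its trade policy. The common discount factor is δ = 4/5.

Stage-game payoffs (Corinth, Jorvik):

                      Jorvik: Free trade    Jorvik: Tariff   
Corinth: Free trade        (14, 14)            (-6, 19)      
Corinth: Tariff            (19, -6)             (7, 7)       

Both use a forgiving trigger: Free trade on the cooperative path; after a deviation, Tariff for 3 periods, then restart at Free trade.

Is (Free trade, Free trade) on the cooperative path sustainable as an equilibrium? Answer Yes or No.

Yes

IC: δ+…+δ^3 ≥ (19−14)/(14−7) = 5/7.
At δ = 4/5: partial sum = 1.9520 ≥ 0.7143. Cooperation sustainable.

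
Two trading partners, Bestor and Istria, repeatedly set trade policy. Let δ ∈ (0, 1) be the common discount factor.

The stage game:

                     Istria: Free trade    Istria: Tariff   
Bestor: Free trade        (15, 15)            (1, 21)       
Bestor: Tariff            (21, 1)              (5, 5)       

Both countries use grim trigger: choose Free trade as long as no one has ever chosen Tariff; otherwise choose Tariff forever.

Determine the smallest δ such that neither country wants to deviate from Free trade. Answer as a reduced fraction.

3/8

Under grim trigger the critical discount factor is (T−C)/(T−P) with T = 21, C = 15, P = 5.
δ* = (21−15)/(21−5) = 6/16 = 3/8.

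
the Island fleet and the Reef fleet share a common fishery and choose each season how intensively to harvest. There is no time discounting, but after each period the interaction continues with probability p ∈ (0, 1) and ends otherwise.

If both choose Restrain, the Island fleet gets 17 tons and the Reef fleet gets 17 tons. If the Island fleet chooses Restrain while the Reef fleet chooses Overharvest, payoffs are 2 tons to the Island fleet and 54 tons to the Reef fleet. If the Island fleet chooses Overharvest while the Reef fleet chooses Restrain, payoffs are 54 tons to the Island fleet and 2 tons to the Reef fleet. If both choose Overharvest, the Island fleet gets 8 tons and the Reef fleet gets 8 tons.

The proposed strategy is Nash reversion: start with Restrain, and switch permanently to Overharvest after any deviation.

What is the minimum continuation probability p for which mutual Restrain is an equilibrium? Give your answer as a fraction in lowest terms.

37/46

With no time discounting, the continuation probability p plays the role of the discount factor.
Grim-trigger IC: 17/(1−p) ≥ 54 + 8p/(1−p) ⇒ p ≥ (54−17)/(54−8) = 37/46.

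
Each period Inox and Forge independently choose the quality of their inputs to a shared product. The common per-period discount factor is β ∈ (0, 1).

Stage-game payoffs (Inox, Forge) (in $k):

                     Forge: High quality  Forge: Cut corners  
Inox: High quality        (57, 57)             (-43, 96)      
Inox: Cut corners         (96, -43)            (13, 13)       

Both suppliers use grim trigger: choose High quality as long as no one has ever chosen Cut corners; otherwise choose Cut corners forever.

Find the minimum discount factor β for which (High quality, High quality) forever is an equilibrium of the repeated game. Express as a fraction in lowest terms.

One-period gain from deviating is 96 − 57 = 39. The loss is 57 − 13 = 44 in every subsequent period, with present value 44·β/(1−β).
Deviation is unprofitable when 44·β/(1−β) ≥ 39, i.e. β/(1−β) ≥ 39/44.
Equivalently β ≥ 39/(39+44) = 39/83.

39/83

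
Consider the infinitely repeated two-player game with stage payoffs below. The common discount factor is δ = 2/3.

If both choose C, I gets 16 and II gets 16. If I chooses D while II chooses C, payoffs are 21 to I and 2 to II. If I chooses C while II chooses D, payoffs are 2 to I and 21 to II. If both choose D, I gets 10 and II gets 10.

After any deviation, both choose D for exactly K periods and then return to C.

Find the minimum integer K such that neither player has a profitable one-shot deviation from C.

2

No profitable deviation requires (16−10)(δ+…+δ^K) ≥ 21−16, i.e. δ+…+δ^K ≥ 5/6 ≈ 0.8333.
With δ = 2/3, the partial sums are K=1: 0.6667, K=2: 1.1111.
K = 2 is the first length at which the sum reaches 0.8333.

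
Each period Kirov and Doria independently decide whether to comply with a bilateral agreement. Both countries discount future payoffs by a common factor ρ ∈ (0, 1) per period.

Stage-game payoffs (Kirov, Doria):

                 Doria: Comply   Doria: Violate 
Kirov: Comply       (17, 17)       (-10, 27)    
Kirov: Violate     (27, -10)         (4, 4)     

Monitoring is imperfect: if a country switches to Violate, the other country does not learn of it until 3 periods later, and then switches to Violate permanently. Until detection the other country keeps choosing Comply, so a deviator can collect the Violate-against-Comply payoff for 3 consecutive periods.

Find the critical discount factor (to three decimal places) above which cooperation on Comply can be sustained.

Deviating for the 3 undetected periods gains 27−17 = 10 per period over cooperation, then loses 17−4 = 13 per period forever once punishment starts.
Gain: 10(1 + ρ + … + ρ^2); loss: 13·ρ^3/(1−ρ).
No profitable deviation ⇔ 10(1−ρ^3) ≤ 13·ρ^3, i.e. ρ^3 ≥ 10/(10+13) = 10/23.
Hence ρ ≥ (10/23)^(1/3) ≈ 0.758.

0.758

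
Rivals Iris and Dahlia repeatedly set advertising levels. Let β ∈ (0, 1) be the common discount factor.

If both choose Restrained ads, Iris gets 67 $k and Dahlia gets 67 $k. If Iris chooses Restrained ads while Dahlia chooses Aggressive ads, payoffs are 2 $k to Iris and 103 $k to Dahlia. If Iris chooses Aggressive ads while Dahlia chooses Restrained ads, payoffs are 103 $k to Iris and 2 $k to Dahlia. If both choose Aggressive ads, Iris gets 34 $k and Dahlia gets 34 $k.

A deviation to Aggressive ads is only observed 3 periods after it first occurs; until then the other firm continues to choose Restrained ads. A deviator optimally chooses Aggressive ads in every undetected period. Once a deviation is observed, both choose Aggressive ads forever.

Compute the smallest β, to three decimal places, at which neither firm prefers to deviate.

0.805

The best deviation is to choose Aggressive ads for all 3 undetected periods, earning 103 each, then 34 forever once detected.
Deviation value: 103(1−β^3)/(1−β) + 34β^3/(1−β); cooperation value: 67/(1−β).
IC: 67 ≥ 103(1−β^3) + 34β^3 = 103 − 69β^3.
So β^3 ≥ 36/69 = 12/23, giving β ≥ (12/23)^(1/3) ≈ 0.805.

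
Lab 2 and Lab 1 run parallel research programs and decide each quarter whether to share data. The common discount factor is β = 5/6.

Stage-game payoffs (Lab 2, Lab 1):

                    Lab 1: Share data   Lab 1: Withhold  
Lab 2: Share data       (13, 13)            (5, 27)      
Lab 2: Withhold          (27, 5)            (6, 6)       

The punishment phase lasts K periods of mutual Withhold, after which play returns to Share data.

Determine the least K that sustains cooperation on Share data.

IC: β(1−β^K)/(1−β) ≥ (27−13)/(13−6) = 2.
With β = 5/6: need 1 − β^K ≥ 2·(1−5/6)/(5/6), i.e. β^K ≤ 0.6000.
Since (5/6)^2 = 0.6944 and (5/6)^3 = 0.5787, the smallest such K is 3.

3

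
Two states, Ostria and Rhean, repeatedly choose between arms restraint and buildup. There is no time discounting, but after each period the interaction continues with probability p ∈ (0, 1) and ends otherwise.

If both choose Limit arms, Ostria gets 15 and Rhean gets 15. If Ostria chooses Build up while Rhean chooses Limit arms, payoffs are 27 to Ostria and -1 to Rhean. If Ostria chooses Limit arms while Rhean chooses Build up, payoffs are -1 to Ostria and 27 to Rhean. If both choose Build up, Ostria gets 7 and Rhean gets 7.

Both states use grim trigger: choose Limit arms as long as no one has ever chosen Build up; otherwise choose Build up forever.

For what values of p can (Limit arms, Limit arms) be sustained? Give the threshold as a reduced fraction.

Expected cooperation value is 15 + p·15 + p²·15 + … = 15/(1−p); deviation gives 27 + p·7/(1−p).
15 ≥ 27(1−p) + 7p ⇒ 20p ≥ 12 ⇒ p ≥ 12/20 = 3/5.

3/5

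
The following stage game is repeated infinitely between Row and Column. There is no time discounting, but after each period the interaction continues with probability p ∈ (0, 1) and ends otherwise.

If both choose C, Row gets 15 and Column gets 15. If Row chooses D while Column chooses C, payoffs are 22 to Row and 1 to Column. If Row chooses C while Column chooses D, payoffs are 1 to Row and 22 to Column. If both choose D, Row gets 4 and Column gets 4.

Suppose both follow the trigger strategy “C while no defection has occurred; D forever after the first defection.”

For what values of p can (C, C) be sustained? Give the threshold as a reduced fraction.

7/18

Expected cooperation value is 15 + p·15 + p²·15 + … = 15/(1−p); deviation gives 22 + p·4/(1−p).
15 ≥ 22(1−p) + 4p ⇒ 18p ≥ 7 ⇒ p ≥ 7/18.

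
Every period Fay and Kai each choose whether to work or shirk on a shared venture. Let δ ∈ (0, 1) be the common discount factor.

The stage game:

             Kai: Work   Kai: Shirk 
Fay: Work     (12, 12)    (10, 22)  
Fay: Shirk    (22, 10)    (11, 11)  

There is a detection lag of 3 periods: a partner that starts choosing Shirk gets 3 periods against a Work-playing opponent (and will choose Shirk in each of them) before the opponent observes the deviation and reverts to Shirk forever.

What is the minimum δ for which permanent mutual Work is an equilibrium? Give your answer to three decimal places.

The best deviation is to choose Shirk for all 3 undetected periods, earning 22 each, then 11 forever once detected.
Deviation value: 22(1−δ^3)/(1−δ) + 11δ^3/(1−δ); cooperation value: 12/(1−δ).
IC: 12 ≥ 22(1−δ^3) + 11δ^3 = 22 − 11δ^3.
So δ^3 ≥ 10/11, giving δ ≥ (10/11)^(1/3) ≈ 0.969.

0.969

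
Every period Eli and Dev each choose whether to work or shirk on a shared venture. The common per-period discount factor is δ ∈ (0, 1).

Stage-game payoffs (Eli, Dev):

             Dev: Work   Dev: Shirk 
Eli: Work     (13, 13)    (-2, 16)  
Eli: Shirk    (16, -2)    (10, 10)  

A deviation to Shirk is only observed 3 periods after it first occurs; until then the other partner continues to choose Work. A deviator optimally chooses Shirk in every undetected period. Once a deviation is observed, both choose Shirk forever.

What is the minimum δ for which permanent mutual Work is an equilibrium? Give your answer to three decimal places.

The best deviation is to choose Shirk for all 3 undetected periods, earning 16 each, then 10 forever once detected.
Deviation value: 16(1−δ^3)/(1−δ) + 10δ^3/(1−δ); cooperation value: 13/(1−δ).
IC: 13 ≥ 16(1−δ^3) + 10δ^3 = 16 − 6δ^3.
So δ^3 ≥ 3/6 = 1/2, giving δ ≥ (1/2)^(1/3) ≈ 0.794.

0.794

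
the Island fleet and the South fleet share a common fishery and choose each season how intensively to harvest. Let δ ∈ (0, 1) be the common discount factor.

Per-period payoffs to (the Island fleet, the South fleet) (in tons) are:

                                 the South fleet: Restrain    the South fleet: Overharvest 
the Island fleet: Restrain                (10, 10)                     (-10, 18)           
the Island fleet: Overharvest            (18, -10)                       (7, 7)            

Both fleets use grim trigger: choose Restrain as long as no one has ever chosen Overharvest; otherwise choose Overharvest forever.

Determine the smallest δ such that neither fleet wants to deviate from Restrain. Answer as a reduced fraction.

8/11

Cooperation forever yields 10 each period: 10/(1−δ).
Deviating yields 18 once, then 7 forever: 18 + 7δ/(1−δ).
No profitable deviation requires 10/(1−δ) ≥ 18 + 7δ/(1−δ).
Multiplying by (1−δ): 10 ≥ 18(1−δ) + 7δ = 18 − 11δ.
So 11δ ≥ 8, i.e. δ ≥ 8/11.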